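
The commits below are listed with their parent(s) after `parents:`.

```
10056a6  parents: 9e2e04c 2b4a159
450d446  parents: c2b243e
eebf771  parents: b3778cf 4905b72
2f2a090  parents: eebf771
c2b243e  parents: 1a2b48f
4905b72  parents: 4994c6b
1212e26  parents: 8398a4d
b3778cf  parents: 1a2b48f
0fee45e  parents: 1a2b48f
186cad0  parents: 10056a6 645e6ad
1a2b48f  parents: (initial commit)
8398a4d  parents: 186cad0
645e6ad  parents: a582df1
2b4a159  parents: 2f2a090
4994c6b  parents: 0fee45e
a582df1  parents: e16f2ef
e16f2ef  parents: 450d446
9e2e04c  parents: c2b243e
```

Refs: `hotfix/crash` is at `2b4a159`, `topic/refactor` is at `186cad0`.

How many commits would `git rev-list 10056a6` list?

Walking parent pointers from 10056a6: reachable set = {0fee45e, 10056a6, 1a2b48f, 2b4a159, 2f2a090, 4905b72, 4994c6b, 9e2e04c, b3778cf, c2b243e, eebf771}.
That is 11 commits.

11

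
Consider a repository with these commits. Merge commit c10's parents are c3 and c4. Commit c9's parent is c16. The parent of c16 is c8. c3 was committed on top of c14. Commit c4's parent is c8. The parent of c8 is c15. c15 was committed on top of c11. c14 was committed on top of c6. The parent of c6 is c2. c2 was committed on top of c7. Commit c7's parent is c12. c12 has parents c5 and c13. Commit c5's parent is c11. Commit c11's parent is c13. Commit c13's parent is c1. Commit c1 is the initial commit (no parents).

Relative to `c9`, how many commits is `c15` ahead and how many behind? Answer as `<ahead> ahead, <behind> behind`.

Reachable from c15: {c1, c11, c13, c15}.
Reachable from c9: {c1, c11, c13, c15, c16, c8, c9}.
Only in c15's history (ahead): {} — 0.
Only in c9's history (behind): {c16, c8, c9} — 3.

0 ahead, 3 behind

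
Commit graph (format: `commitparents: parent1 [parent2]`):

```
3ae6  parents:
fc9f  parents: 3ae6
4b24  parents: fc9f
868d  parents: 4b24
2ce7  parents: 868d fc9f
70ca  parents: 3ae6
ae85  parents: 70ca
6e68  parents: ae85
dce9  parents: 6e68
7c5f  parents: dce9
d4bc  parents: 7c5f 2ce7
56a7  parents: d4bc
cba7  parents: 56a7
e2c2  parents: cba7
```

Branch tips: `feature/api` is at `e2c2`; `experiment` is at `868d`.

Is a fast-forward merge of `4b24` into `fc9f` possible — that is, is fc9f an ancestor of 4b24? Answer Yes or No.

Yes

A fast-forward from fc9f to 4b24 is possible iff fc9f is an ancestor of 4b24.
Ancestors of 4b24: {3ae6, 4b24, fc9f}.
fc9f is among them, so fast-forward is possible.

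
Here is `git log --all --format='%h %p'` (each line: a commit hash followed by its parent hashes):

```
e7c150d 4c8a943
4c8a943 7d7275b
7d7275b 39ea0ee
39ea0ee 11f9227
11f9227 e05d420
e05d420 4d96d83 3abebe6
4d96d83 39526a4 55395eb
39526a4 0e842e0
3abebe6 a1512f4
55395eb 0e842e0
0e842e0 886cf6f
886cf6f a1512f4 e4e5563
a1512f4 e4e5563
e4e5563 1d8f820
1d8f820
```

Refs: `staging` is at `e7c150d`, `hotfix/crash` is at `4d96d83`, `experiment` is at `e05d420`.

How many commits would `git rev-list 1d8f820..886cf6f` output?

3

Reachable from 886cf6f: {1d8f820, 886cf6f, a1512f4, e4e5563}.
Reachable from 1d8f820: {1d8f820}.
In 886cf6f's history but not 1d8f820's: {886cf6f, a1512f4, e4e5563} — 3 commits.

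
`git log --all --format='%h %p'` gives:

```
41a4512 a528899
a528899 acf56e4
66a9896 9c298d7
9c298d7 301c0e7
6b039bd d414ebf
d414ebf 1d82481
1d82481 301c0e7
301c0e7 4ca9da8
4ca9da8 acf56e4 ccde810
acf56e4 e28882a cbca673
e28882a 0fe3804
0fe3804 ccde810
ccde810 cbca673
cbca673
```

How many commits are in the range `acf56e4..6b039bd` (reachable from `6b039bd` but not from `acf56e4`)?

Reachable from 6b039bd: {0fe3804, 1d82481, 301c0e7, 4ca9da8, 6b039bd, acf56e4, cbca673, ccde810, d414ebf, e28882a}.
Reachable from acf56e4: {0fe3804, acf56e4, cbca673, ccde810, e28882a}.
In 6b039bd's history but not acf56e4's: {1d82481, 301c0e7, 4ca9da8, 6b039bd, d414ebf} — 5 commits.

5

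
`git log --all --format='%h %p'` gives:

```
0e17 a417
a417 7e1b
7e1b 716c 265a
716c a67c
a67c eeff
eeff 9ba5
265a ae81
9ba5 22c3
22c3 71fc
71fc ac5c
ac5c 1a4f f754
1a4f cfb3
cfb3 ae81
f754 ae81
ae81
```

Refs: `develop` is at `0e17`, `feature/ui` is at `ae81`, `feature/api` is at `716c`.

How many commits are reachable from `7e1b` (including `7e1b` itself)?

13

Walking parent pointers from 7e1b: reachable set = {1a4f, 22c3, 265a, 716c, 71fc, 7e1b, 9ba5, a67c, ac5c, ae81, cfb3, eeff, f754}.
That is 13 commits.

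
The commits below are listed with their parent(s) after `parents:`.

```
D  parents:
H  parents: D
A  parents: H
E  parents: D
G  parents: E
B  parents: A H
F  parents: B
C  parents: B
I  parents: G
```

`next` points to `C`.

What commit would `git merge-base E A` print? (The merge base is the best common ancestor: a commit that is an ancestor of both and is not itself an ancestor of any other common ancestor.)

D

Ancestors of E: {D, E}.
Ancestors of A: {A, D, H}.
Common ancestors: {D}.
The only common ancestor is D, so it is the merge base.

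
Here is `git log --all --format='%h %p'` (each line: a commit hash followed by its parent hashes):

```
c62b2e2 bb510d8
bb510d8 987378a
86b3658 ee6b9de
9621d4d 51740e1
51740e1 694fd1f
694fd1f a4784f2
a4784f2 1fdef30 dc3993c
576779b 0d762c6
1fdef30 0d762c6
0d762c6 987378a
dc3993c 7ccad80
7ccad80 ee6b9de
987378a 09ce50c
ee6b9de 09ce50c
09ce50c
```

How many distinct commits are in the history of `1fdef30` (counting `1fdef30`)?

4

Walking parent pointers from 1fdef30: reachable set = {09ce50c, 0d762c6, 1fdef30, 987378a}.
That is 4 commits.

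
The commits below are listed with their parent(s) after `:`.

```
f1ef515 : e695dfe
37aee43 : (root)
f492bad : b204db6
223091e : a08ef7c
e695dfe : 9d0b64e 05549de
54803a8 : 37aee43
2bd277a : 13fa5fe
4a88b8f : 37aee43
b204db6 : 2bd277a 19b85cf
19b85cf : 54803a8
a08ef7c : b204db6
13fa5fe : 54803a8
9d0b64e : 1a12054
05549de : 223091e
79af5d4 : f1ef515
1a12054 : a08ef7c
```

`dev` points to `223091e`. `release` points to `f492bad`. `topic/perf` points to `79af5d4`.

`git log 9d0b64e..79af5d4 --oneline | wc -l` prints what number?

Reachable from 79af5d4: {05549de, 13fa5fe, 19b85cf, 1a12054, 223091e, 2bd277a, 37aee43, 54803a8, 79af5d4, 9d0b64e, a08ef7c, b204db6, e695dfe, f1ef515}.
Reachable from 9d0b64e: {13fa5fe, 19b85cf, 1a12054, 2bd277a, 37aee43, 54803a8, 9d0b64e, a08ef7c, b204db6}.
In 79af5d4's history but not 9d0b64e's: {05549de, 223091e, 79af5d4, e695dfe, f1ef515} — 5 commits.

5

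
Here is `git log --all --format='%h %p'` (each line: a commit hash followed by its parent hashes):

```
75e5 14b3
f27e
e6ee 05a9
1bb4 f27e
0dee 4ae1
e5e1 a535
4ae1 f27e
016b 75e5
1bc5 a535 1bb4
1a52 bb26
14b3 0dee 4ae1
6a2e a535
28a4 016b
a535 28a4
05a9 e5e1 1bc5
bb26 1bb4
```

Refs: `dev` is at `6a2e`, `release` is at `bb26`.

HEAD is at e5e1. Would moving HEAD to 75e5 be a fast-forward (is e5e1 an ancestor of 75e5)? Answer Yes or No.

A fast-forward from e5e1 to 75e5 is possible iff e5e1 is an ancestor of 75e5.
Ancestors of 75e5: {0dee, 14b3, 4ae1, 75e5, f27e}.
e5e1 is not among them, so fast-forward is not possible.

No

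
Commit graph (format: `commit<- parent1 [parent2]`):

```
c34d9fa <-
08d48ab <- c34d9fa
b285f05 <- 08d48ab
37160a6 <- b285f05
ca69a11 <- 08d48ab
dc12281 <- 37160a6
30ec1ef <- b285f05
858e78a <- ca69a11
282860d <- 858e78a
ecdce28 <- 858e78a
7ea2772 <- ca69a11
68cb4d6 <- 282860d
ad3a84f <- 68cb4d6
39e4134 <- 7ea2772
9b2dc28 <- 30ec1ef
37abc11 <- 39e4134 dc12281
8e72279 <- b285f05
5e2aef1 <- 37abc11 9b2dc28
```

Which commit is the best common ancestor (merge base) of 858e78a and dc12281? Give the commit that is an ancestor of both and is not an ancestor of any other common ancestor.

Ancestors of 858e78a: {08d48ab, 858e78a, c34d9fa, ca69a11}.
Ancestors of dc12281: {08d48ab, 37160a6, b285f05, c34d9fa, dc12281}.
Common ancestors: {08d48ab, c34d9fa}.
Among these, 08d48ab is not an ancestor of any other common ancestor — it is the merge base.

08d48ab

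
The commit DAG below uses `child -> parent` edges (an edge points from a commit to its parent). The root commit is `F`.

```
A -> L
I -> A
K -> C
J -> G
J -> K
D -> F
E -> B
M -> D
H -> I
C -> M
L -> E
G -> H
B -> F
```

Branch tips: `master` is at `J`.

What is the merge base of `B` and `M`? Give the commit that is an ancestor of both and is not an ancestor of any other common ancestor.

Ancestors of B: {B, F}.
Ancestors of M: {D, F, M}.
Common ancestors: {F}.
The only common ancestor is F, so it is the merge base.

F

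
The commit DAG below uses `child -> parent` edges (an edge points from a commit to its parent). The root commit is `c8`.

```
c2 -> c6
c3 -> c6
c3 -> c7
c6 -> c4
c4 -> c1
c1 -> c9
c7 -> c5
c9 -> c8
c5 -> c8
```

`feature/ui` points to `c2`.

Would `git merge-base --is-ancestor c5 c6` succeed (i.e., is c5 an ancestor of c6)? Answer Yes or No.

No

Ancestors of c6: {c1, c4, c6, c8, c9}.
c5 is not in that set, so it is not an ancestor of c6.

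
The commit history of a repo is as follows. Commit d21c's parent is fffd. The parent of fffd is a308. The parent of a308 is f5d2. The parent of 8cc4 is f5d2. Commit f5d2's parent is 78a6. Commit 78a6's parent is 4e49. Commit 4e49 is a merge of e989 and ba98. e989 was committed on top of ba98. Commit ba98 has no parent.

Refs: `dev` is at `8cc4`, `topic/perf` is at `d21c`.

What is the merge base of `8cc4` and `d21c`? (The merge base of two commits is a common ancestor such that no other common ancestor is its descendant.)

Ancestors of 8cc4: {4e49, 78a6, 8cc4, ba98, e989, f5d2}.
Ancestors of d21c: {4e49, 78a6, a308, ba98, d21c, e989, f5d2, fffd}.
Common ancestors: {4e49, 78a6, ba98, e989, f5d2}.
Among these, f5d2 is not an ancestor of any other common ancestor — it is the merge base.

f5d2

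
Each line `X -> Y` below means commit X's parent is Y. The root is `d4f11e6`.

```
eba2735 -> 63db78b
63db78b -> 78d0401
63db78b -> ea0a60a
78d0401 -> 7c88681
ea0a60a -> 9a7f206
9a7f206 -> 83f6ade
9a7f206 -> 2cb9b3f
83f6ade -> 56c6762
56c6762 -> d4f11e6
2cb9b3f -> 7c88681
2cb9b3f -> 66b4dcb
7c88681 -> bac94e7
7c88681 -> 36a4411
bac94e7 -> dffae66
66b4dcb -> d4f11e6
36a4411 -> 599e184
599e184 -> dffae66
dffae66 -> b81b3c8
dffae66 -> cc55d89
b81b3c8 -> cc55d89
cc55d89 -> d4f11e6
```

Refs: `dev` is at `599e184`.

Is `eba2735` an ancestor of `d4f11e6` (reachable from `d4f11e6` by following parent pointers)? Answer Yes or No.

Ancestors of d4f11e6: {d4f11e6}.
eba2735 is not in that set, so it is not an ancestor of d4f11e6.

No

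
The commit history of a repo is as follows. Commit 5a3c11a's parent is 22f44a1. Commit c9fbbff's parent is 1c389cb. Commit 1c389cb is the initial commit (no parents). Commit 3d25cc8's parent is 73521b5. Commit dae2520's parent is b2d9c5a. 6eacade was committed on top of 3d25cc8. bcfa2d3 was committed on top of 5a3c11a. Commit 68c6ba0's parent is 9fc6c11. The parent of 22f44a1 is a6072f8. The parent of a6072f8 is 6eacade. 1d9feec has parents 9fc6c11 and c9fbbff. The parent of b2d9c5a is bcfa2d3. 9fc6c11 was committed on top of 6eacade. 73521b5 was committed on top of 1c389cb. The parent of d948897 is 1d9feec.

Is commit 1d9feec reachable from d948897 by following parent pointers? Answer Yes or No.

Ancestors of d948897 (commits reachable by following parents): {1c389cb, 1d9feec, 3d25cc8, 6eacade, 73521b5, 9fc6c11, c9fbbff, d948897}.
1d9feec is in that set, so it is an ancestor of d948897.

Yes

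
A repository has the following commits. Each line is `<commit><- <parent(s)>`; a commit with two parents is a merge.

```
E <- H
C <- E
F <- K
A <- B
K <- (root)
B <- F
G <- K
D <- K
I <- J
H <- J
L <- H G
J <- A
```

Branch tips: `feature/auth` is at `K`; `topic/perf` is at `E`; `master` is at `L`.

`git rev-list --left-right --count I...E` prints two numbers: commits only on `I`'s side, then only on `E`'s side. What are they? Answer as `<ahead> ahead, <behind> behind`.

1 ahead, 2 behind

Reachable from I: {A, B, F, I, J, K}.
Reachable from E: {A, B, E, F, H, J, K}.
Only in I's history (ahead): {I} — 1.
Only in E's history (behind): {E, H} — 2.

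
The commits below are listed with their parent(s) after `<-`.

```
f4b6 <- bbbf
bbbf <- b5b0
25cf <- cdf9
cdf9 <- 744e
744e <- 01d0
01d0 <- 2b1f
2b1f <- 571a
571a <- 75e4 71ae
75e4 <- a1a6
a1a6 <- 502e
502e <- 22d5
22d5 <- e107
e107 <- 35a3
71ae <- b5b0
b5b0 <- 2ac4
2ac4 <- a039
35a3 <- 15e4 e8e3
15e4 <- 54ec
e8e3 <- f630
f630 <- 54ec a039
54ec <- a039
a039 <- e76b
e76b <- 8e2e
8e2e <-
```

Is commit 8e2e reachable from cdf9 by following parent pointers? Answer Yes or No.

Yes

Ancestors of cdf9 (commits reachable by following parents): {01d0, 15e4, 22d5, 2ac4, 2b1f, 35a3, 502e, 54ec, 571a, 71ae, 744e, 75e4, 8e2e, a039, a1a6, b5b0, cdf9, e107, e76b, e8e3, f630}.
8e2e is in that set, so it is an ancestor of cdf9.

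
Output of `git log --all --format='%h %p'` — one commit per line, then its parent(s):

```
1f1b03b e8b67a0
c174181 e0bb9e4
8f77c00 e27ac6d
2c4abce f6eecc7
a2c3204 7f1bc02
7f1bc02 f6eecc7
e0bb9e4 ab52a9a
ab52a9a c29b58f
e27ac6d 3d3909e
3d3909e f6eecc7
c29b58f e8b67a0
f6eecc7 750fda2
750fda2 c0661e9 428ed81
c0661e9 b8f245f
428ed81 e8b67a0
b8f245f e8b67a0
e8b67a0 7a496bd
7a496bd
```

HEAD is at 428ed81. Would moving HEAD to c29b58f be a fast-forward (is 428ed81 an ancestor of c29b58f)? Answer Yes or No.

A fast-forward from 428ed81 to c29b58f is possible iff 428ed81 is an ancestor of c29b58f.
Ancestors of c29b58f: {7a496bd, c29b58f, e8b67a0}.
428ed81 is not among them, so fast-forward is not possible.

No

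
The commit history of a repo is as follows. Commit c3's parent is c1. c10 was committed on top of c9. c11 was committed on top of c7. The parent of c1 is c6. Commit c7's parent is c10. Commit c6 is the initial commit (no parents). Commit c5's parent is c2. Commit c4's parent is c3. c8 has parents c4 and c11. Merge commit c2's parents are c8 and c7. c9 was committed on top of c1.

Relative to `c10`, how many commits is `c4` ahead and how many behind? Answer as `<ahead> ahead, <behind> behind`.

Reachable from c4: {c1, c3, c4, c6}.
Reachable from c10: {c1, c10, c6, c9}.
Only in c4's history (ahead): {c3, c4} — 2.
Only in c10's history (behind): {c10, c9} — 2.

2 ahead, 2 behind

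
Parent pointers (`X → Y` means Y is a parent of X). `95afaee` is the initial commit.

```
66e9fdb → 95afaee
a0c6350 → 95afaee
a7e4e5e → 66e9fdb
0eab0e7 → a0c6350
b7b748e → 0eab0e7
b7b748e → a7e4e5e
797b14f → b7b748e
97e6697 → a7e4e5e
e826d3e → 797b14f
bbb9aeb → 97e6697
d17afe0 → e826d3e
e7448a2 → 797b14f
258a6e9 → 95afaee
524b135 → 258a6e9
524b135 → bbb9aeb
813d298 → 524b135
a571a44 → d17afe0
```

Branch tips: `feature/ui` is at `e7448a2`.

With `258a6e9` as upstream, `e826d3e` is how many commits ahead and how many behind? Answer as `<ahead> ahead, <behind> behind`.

Reachable from e826d3e: {0eab0e7, 66e9fdb, 797b14f, 95afaee, a0c6350, a7e4e5e, b7b748e, e826d3e}.
Reachable from 258a6e9: {258a6e9, 95afaee}.
Only in e826d3e's history (ahead): {0eab0e7, 66e9fdb, 797b14f, a0c6350, a7e4e5e, b7b748e, e826d3e} — 7.
Only in 258a6e9's history (behind): {258a6e9} — 1.

7 ahead, 1 behind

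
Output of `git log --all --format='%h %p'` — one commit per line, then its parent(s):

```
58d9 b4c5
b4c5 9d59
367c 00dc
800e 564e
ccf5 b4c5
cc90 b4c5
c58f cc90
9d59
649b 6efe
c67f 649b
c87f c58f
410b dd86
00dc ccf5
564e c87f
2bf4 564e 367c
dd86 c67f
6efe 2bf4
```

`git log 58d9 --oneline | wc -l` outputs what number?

3

Walking parent pointers from 58d9: reachable set = {58d9, 9d59, b4c5}.
That is 3 commits.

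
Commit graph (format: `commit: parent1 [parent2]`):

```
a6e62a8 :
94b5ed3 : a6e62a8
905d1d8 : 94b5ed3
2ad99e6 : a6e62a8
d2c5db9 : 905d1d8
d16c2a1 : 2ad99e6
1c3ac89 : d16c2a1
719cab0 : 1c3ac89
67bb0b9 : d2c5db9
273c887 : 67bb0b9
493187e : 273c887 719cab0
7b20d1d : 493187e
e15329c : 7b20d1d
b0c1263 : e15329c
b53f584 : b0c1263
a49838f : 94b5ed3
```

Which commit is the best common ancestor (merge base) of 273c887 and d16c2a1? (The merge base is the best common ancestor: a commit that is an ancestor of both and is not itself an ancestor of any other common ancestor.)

a6e62a8

Ancestors of 273c887: {273c887, 67bb0b9, 905d1d8, 94b5ed3, a6e62a8, d2c5db9}.
Ancestors of d16c2a1: {2ad99e6, a6e62a8, d16c2a1}.
Common ancestors: {a6e62a8}.
The only common ancestor is a6e62a8, so it is the merge base.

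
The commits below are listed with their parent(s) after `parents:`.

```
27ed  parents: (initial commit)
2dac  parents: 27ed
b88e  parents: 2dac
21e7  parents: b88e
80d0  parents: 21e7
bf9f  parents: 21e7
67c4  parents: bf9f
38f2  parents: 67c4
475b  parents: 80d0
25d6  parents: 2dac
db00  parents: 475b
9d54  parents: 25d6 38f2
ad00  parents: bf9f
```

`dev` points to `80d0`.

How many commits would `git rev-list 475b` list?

Walking parent pointers from 475b: reachable set = {21e7, 27ed, 2dac, 475b, 80d0, b88e}.
That is 6 commits.

6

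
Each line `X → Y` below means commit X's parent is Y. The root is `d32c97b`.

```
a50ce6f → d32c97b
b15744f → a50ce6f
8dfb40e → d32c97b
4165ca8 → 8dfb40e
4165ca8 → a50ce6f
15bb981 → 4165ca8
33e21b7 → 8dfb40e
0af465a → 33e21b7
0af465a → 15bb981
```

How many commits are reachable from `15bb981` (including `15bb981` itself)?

5

Walking parent pointers from 15bb981: reachable set = {15bb981, 4165ca8, 8dfb40e, a50ce6f, d32c97b}.
That is 5 commits.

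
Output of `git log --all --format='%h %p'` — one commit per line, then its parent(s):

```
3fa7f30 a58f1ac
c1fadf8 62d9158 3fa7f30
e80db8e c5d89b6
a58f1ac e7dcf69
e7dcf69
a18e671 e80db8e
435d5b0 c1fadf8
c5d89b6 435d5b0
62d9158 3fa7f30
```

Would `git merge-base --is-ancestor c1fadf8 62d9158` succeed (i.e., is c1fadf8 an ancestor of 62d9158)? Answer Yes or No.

Ancestors of 62d9158: {3fa7f30, 62d9158, a58f1ac, e7dcf69}.
c1fadf8 is not in that set, so it is not an ancestor of 62d9158.

No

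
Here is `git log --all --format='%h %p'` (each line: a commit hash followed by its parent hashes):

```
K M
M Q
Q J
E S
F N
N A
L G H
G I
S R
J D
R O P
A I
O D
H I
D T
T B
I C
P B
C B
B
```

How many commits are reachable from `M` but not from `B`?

5

Reachable from M: {B, D, J, M, Q, T}.
Reachable from B: {B}.
In M's history but not B's: {D, J, M, Q, T} — 5 commits.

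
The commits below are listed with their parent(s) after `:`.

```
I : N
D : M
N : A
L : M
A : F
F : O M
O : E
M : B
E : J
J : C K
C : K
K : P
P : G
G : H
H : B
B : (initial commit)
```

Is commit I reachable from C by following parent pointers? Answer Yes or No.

Ancestors of C: {B, C, G, H, K, P}.
I is not in that set, so it is not an ancestor of C.

No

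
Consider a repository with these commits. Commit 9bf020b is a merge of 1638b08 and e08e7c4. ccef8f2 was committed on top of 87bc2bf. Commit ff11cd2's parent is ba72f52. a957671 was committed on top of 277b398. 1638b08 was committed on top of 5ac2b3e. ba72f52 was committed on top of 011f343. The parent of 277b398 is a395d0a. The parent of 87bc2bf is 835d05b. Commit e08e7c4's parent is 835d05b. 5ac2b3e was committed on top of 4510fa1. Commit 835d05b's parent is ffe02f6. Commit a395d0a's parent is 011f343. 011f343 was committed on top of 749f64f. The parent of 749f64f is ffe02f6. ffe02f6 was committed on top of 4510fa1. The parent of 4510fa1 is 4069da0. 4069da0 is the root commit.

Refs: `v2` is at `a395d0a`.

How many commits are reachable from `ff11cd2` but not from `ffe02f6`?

Reachable from ff11cd2: {011f343, 4069da0, 4510fa1, 749f64f, ba72f52, ff11cd2, ffe02f6}.
Reachable from ffe02f6: {4069da0, 4510fa1, ffe02f6}.
In ff11cd2's history but not ffe02f6's: {011f343, 749f64f, ba72f52, ff11cd2} — 4 commits.

4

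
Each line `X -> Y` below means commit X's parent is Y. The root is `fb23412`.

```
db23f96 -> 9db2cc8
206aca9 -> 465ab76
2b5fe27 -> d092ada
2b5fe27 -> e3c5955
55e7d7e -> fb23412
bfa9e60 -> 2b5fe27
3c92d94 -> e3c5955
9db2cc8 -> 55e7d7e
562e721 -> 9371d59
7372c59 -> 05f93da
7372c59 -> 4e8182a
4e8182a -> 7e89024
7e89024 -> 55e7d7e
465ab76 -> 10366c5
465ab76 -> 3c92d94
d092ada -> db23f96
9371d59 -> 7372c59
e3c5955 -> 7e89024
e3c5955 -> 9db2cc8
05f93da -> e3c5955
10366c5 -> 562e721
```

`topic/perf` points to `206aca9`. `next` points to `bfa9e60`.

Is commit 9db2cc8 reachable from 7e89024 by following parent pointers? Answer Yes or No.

No

Ancestors of 7e89024: {55e7d7e, 7e89024, fb23412}.
9db2cc8 is not in that set, so it is not an ancestor of 7e89024.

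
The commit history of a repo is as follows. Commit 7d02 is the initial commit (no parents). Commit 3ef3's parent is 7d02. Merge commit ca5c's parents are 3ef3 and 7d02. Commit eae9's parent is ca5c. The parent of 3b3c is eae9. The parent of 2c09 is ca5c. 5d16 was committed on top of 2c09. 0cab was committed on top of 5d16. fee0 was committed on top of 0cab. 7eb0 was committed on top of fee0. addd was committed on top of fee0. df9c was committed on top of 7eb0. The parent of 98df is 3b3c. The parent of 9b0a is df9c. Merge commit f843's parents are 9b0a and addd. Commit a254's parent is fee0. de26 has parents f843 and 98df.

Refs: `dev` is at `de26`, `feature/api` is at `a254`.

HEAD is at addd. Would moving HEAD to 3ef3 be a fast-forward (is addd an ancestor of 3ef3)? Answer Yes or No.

No

A fast-forward from addd to 3ef3 is possible iff addd is an ancestor of 3ef3.
Ancestors of 3ef3: {3ef3, 7d02}.
addd is not among them, so fast-forward is not possible.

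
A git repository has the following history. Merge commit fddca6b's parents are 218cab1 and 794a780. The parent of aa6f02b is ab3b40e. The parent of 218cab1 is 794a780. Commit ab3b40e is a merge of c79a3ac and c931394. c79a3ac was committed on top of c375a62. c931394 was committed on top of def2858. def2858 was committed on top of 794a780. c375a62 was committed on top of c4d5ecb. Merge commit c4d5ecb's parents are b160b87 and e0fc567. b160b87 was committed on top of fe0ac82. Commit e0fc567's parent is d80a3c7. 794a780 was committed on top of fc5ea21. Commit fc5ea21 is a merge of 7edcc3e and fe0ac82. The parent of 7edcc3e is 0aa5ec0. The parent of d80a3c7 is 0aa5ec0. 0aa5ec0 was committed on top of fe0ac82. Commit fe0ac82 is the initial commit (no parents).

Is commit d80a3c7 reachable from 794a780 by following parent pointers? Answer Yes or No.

Ancestors of 794a780: {0aa5ec0, 794a780, 7edcc3e, fc5ea21, fe0ac82}.
d80a3c7 is not in that set, so it is not an ancestor of 794a780.

No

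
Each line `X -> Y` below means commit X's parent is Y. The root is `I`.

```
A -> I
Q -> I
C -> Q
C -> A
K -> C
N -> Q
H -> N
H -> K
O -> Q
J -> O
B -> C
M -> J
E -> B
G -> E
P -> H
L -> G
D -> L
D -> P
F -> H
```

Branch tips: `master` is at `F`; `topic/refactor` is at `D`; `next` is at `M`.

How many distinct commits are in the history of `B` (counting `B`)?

5

Walking parent pointers from B: reachable set = {A, B, C, I, Q}.
That is 5 commits.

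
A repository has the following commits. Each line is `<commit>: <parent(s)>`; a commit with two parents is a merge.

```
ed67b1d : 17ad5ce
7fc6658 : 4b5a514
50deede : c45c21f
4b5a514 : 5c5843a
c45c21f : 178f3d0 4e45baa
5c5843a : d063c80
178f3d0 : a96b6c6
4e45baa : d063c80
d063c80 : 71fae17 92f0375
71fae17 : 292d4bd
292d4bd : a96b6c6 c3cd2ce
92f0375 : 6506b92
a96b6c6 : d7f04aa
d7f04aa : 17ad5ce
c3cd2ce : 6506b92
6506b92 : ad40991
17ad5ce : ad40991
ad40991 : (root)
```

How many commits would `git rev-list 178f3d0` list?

Walking parent pointers from 178f3d0: reachable set = {178f3d0, 17ad5ce, a96b6c6, ad40991, d7f04aa}.
That is 5 commits.

5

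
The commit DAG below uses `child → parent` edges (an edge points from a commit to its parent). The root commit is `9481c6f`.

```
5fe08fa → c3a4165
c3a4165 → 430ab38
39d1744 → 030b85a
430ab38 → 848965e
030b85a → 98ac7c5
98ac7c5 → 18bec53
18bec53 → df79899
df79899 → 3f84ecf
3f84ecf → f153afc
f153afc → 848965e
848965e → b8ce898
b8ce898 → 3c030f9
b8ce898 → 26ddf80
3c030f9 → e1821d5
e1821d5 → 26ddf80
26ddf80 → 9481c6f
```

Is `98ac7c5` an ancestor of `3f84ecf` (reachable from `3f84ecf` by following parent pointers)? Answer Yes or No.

Ancestors of 3f84ecf: {26ddf80, 3c030f9, 3f84ecf, 848965e, 9481c6f, b8ce898, e1821d5, f153afc}.
98ac7c5 is not in that set, so it is not an ancestor of 3f84ecf.

No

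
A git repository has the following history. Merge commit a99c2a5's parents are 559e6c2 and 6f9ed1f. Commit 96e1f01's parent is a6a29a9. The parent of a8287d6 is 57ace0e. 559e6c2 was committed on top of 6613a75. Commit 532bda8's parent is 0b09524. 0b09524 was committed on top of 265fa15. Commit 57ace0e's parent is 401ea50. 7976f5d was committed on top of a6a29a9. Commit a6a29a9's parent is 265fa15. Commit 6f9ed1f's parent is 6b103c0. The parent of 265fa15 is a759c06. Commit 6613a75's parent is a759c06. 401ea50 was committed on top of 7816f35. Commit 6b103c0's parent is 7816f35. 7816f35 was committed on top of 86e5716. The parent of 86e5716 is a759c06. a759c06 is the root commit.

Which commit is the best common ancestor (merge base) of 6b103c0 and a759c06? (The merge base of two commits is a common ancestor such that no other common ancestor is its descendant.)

Ancestors of 6b103c0: {6b103c0, 7816f35, 86e5716, a759c06}.
Ancestors of a759c06: {a759c06}.
Common ancestors: {a759c06}.
The only common ancestor is a759c06, so it is the merge base.

a759c06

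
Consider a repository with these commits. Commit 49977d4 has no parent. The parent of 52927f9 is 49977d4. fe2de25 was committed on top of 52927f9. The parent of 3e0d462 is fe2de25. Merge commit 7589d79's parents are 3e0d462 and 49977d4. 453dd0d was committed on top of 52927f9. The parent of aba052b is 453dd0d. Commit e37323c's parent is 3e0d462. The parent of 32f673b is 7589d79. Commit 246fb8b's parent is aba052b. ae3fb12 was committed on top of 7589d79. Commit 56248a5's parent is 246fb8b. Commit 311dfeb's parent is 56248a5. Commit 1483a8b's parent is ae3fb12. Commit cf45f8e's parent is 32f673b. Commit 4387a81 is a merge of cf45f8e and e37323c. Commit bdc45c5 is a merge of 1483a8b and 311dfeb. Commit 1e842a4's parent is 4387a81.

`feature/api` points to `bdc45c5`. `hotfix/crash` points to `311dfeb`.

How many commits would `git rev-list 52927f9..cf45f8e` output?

5

Reachable from cf45f8e: {32f673b, 3e0d462, 49977d4, 52927f9, 7589d79, cf45f8e, fe2de25}.
Reachable from 52927f9: {49977d4, 52927f9}.
In cf45f8e's history but not 52927f9's: {32f673b, 3e0d462, 7589d79, cf45f8e, fe2de25} — 5 commits.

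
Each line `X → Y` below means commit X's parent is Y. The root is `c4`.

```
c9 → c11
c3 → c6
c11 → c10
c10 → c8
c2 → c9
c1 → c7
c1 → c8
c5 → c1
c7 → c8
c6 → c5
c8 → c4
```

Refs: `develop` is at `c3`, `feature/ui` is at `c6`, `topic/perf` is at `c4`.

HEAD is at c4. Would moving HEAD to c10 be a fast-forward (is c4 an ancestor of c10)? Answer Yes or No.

Yes

A fast-forward from c4 to c10 is possible iff c4 is an ancestor of c10.
Ancestors of c10: {c10, c4, c8}.
c4 is among them, so fast-forward is possible.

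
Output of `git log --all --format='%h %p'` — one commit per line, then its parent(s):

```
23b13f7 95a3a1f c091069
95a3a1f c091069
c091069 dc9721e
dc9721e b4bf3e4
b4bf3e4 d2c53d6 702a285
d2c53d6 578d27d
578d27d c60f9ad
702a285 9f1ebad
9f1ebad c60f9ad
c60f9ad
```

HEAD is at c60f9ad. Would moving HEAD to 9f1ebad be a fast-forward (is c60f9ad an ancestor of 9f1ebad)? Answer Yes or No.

Yes

A fast-forward from c60f9ad to 9f1ebad is possible iff c60f9ad is an ancestor of 9f1ebad.
Ancestors of 9f1ebad: {9f1ebad, c60f9ad}.
c60f9ad is among them, so fast-forward is possible.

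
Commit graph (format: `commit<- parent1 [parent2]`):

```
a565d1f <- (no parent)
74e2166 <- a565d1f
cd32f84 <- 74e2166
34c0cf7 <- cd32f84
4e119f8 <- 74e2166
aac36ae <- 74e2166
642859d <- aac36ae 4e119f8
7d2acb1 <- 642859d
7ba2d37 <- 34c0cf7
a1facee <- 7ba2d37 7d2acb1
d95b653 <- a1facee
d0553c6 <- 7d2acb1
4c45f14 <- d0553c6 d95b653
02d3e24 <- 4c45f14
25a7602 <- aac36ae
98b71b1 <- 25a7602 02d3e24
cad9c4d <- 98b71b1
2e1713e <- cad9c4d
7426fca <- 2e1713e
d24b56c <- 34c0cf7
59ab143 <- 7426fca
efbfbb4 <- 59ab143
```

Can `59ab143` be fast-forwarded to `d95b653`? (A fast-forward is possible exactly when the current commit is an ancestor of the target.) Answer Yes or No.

A fast-forward from 59ab143 to d95b653 is possible iff 59ab143 is an ancestor of d95b653.
Ancestors of d95b653: {34c0cf7, 4e119f8, 642859d, 74e2166, 7ba2d37, 7d2acb1, a1facee, a565d1f, aac36ae, cd32f84, d95b653}.
59ab143 is not among them, so fast-forward is not possible.

No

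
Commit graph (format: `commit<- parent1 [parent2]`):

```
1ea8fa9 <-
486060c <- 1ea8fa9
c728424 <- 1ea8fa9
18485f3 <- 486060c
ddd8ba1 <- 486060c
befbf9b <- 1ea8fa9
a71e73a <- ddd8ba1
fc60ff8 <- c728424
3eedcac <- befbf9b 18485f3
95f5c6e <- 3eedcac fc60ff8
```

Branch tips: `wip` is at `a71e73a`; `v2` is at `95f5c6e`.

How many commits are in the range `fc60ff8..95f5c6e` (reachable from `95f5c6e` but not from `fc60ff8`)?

Reachable from 95f5c6e: {18485f3, 1ea8fa9, 3eedcac, 486060c, 95f5c6e, befbf9b, c728424, fc60ff8}.
Reachable from fc60ff8: {1ea8fa9, c728424, fc60ff8}.
In 95f5c6e's history but not fc60ff8's: {18485f3, 3eedcac, 486060c, 95f5c6e, befbf9b} — 5 commits.

5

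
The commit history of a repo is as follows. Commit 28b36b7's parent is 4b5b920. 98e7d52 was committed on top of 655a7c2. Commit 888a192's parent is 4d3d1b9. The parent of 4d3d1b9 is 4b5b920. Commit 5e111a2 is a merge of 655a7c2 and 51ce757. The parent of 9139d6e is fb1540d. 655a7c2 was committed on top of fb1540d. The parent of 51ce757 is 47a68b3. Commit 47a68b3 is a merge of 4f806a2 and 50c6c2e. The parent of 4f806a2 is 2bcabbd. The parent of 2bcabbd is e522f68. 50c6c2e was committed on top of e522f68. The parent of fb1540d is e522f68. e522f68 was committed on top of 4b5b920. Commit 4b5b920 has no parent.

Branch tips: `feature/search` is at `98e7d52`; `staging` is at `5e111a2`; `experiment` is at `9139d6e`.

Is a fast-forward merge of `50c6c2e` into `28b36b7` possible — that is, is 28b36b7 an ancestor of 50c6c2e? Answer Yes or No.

No

A fast-forward from 28b36b7 to 50c6c2e is possible iff 28b36b7 is an ancestor of 50c6c2e.
Ancestors of 50c6c2e: {4b5b920, 50c6c2e, e522f68}.
28b36b7 is not among them, so fast-forward is not possible.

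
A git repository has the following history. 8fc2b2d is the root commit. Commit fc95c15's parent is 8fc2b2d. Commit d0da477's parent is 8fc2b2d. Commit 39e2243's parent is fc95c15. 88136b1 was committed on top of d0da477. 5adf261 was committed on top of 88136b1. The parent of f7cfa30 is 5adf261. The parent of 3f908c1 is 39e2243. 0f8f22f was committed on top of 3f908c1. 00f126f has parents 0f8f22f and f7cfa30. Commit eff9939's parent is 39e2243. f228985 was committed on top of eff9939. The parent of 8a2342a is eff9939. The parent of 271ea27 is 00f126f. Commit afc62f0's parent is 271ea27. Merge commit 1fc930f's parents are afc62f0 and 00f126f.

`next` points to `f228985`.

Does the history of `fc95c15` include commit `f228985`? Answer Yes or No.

Ancestors of fc95c15: {8fc2b2d, fc95c15}.
f228985 is not in that set, so it is not an ancestor of fc95c15.

No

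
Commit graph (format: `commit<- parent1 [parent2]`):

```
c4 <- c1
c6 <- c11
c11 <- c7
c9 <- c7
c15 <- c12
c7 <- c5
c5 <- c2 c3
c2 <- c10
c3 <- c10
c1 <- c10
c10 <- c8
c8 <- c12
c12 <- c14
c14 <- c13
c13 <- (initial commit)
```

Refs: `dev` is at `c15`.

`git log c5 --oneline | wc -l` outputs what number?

8

Walking parent pointers from c5: reachable set = {c10, c12, c13, c14, c2, c3, c5, c8}.
That is 8 commits.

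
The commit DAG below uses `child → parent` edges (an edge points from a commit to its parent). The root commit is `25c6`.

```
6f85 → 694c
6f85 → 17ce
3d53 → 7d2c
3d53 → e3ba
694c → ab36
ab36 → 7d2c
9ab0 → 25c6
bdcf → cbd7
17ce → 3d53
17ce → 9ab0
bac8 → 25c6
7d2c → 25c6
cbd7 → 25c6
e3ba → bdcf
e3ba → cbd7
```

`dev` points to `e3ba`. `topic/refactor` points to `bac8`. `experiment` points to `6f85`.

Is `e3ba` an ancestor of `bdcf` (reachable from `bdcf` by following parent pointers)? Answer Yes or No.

No

Ancestors of bdcf: {25c6, bdcf, cbd7}.
e3ba is not in that set, so it is not an ancestor of bdcf.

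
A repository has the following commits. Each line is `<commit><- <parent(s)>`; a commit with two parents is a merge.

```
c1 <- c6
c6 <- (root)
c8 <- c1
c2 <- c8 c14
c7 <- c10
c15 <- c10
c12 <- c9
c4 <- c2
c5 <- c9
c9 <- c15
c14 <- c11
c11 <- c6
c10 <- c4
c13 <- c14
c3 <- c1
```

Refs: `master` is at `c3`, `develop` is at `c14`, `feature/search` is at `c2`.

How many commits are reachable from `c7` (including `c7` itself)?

9

Walking parent pointers from c7: reachable set = {c1, c10, c11, c14, c2, c4, c6, c7, c8}.
That is 9 commits.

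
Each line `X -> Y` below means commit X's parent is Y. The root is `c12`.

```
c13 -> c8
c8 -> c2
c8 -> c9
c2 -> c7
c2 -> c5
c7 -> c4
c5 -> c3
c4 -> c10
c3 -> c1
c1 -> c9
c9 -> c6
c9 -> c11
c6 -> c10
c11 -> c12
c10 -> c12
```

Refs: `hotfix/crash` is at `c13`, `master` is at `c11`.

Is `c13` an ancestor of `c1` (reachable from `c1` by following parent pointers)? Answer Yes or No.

No

Ancestors of c1: {c1, c10, c11, c12, c6, c9}.
c13 is not in that set, so it is not an ancestor of c1.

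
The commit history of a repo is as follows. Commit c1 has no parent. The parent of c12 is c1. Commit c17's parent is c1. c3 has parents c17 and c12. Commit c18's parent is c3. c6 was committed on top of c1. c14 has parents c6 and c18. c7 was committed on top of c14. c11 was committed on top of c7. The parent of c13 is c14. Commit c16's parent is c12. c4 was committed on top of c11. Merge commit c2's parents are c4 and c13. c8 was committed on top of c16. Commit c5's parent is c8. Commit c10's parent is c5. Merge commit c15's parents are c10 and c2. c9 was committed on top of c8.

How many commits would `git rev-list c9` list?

5

Walking parent pointers from c9: reachable set = {c1, c12, c16, c8, c9}.
That is 5 commits.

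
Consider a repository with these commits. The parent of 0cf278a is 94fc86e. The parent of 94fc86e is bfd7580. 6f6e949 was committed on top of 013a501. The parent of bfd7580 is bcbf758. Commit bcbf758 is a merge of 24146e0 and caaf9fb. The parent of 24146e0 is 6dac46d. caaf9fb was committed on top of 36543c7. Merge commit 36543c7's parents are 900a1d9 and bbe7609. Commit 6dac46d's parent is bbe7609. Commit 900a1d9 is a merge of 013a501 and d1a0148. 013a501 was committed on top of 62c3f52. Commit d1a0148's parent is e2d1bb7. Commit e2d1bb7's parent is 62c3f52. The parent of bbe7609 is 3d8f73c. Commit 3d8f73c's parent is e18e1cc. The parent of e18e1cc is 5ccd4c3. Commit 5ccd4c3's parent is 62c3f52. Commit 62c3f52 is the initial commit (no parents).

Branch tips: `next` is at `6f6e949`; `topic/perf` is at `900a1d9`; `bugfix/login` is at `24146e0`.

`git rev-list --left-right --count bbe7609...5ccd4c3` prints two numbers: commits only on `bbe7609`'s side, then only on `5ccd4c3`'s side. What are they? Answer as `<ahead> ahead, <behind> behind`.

3 ahead, 0 behind

Reachable from bbe7609: {3d8f73c, 5ccd4c3, 62c3f52, bbe7609, e18e1cc}.
Reachable from 5ccd4c3: {5ccd4c3, 62c3f52}.
Only in bbe7609's history (ahead): {3d8f73c, bbe7609, e18e1cc} — 3.
Only in 5ccd4c3's history (behind): {} — 0.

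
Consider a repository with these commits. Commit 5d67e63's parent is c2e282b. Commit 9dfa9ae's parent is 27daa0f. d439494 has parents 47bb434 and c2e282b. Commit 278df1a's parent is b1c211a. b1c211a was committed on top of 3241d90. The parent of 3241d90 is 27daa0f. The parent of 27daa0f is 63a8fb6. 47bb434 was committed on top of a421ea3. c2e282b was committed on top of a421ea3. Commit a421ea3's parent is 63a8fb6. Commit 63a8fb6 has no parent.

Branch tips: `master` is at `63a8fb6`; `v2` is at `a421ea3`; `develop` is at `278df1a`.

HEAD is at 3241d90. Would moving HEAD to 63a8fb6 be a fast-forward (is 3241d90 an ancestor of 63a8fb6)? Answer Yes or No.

No

A fast-forward from 3241d90 to 63a8fb6 is possible iff 3241d90 is an ancestor of 63a8fb6.
Ancestors of 63a8fb6: {63a8fb6}.
3241d90 is not among them, so fast-forward is not possible.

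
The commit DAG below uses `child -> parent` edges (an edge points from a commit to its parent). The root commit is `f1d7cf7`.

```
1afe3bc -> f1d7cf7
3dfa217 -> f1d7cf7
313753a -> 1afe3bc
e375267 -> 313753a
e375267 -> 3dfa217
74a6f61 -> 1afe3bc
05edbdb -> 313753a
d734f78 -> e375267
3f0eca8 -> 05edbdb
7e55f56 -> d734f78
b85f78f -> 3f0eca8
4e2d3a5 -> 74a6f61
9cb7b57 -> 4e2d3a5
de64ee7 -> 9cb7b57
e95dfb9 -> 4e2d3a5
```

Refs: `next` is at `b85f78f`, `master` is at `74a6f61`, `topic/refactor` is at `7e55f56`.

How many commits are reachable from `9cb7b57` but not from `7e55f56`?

3

Reachable from 9cb7b57: {1afe3bc, 4e2d3a5, 74a6f61, 9cb7b57, f1d7cf7}.
Reachable from 7e55f56: {1afe3bc, 313753a, 3dfa217, 7e55f56, d734f78, e375267, f1d7cf7}.
In 9cb7b57's history but not 7e55f56's: {4e2d3a5, 74a6f61, 9cb7b57} — 3 commits.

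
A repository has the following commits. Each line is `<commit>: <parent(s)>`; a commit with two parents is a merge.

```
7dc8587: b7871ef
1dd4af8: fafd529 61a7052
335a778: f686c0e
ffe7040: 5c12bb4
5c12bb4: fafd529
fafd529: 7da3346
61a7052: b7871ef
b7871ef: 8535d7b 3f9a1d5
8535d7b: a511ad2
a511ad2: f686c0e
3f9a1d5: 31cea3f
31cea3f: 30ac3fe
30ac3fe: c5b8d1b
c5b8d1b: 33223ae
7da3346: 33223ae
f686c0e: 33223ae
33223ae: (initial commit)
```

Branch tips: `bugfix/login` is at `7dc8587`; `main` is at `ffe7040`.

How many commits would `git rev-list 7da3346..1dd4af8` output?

11

Reachable from 1dd4af8: {1dd4af8, 30ac3fe, 31cea3f, 33223ae, 3f9a1d5, 61a7052, 7da3346, 8535d7b, a511ad2, b7871ef, c5b8d1b, f686c0e, fafd529}.
Reachable from 7da3346: {33223ae, 7da3346}.
In 1dd4af8's history but not 7da3346's: {1dd4af8, 30ac3fe, 31cea3f, 3f9a1d5, 61a7052, 8535d7b, a511ad2, b7871ef, c5b8d1b, f686c0e, fafd529} — 11 commits.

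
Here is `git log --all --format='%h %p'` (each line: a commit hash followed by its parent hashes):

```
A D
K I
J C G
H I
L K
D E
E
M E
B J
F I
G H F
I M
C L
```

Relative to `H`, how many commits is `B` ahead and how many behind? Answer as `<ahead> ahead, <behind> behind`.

Reachable from B: {B, C, E, F, G, H, I, J, K, L, M}.
Reachable from H: {E, H, I, M}.
Only in B's history (ahead): {B, C, F, G, J, K, L} — 7.
Only in H's history (behind): {} — 0.

7 ahead, 0 behind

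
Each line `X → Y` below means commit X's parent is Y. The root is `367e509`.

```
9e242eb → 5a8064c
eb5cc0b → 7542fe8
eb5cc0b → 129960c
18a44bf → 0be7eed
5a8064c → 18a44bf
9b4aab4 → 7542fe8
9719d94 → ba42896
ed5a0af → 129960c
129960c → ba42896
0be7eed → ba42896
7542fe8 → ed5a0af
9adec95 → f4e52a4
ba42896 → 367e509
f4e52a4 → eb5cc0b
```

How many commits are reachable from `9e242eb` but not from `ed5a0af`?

Reachable from 9e242eb: {0be7eed, 18a44bf, 367e509, 5a8064c, 9e242eb, ba42896}.
Reachable from ed5a0af: {129960c, 367e509, ba42896, ed5a0af}.
In 9e242eb's history but not ed5a0af's: {0be7eed, 18a44bf, 5a8064c, 9e242eb} — 4 commits.

4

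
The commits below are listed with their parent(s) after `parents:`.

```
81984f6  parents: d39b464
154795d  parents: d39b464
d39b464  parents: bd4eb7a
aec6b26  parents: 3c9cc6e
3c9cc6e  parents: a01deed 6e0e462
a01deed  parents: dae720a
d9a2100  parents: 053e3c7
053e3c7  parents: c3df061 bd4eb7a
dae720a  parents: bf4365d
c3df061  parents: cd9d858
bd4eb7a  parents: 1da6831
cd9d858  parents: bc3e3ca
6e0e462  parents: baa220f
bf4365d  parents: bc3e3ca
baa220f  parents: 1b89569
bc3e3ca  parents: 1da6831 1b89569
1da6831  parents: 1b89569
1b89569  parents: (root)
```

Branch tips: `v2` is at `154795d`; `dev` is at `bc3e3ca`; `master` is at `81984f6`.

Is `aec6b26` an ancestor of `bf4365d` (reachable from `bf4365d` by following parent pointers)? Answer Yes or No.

No

Ancestors of bf4365d: {1b89569, 1da6831, bc3e3ca, bf4365d}.
aec6b26 is not in that set, so it is not an ancestor of bf4365d.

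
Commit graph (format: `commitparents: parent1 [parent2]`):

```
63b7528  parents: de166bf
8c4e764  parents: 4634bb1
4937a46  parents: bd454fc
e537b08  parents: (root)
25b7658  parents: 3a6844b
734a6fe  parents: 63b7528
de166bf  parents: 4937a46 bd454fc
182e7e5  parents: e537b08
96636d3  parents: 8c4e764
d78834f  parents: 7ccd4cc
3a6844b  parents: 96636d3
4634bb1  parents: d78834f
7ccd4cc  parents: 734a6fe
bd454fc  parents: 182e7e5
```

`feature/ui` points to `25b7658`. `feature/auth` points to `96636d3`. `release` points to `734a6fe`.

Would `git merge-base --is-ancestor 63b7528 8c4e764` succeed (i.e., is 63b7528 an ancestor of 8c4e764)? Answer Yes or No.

Ancestors of 8c4e764 (commits reachable by following parents): {182e7e5, 4634bb1, 4937a46, 63b7528, 734a6fe, 7ccd4cc, 8c4e764, bd454fc, d78834f, de166bf, e537b08}.
63b7528 is in that set, so it is an ancestor of 8c4e764.

Yes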